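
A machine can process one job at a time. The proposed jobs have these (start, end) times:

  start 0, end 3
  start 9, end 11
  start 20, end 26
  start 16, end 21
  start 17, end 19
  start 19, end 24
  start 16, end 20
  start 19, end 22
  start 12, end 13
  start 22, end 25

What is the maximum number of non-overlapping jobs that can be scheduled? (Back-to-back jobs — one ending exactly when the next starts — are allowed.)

Order by finish time; keep every interval that doesn't clash with the previous kept one.
Sorted by end: (0,3)  (9,11)  (12,13)  (17,19)  (16,20)  (16,21)  (19,22)  (19,24)  (22,25)  (20,26)
take (0,3); take (9,11); take (12,13); take (17,19); skip (16,21); take (19,22); skip (19,24); take (22,25); skip (20,26).
Selected 6 jobs.

6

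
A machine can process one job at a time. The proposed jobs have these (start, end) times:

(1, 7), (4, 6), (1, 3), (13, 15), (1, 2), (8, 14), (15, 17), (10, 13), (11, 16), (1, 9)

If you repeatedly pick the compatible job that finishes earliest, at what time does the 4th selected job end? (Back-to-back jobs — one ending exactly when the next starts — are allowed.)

Greedy by earliest finish: after sorting by end time, pick each interval compatible with the last pick.
Sorted by end: (1,2)  (1,3)  (4,6)  (1,7)  (1,9)  (10,13)  (8,14)  (13,15)  (11,16)  (15,17)
take (1,2); skip (1,3); take (4,6); take (10,13); take (13,15); take (15,17).
Selected: (1,2) (4,6) (10,13) (13,15) (15,17)

15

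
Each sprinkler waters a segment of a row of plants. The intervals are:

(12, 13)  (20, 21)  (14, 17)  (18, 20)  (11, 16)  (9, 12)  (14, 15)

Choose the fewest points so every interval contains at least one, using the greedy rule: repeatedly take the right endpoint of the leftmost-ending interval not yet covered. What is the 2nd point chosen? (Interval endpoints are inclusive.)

Sort by right endpoint; whenever an interval is uncovered, place a point at its right end.
Sorted: [9,12] [12,13] [14,15] [11,16] [14,17] [18,20] [20,21]
{[9,12],[12,13]} hit by 12; {[14,15],[11,16],[14,17]} hit by 15; {[18,20],[20,21]} hit by 20.
Points: 12, 15, 20 (3 total).

15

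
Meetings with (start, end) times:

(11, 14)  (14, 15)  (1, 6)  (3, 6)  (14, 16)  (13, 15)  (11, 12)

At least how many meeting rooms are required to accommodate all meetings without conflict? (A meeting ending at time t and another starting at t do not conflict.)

3

Events (time:±→running): 1:+→1 3:+→2 6:-→1 6:-→0 11:+→1 11:+→2 12:-→1 13:+→2 14:-→1 14:+→2 14:+→3 … peak 3.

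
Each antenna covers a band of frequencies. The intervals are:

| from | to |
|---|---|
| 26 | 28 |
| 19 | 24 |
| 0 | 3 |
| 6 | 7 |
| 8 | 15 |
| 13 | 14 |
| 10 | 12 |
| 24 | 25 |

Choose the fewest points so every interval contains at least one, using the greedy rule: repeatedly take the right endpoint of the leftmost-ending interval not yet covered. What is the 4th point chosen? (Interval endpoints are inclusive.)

14

By right end: [0,3]  [6,7]  [10,12]  [13,14]  [8,15]  [19,24]  [24,25]  [26,28]
[0,3] uncovered → point at 3; [6,7] uncovered → point at 7; [10,12] uncovered → point at 12; [13,14] uncovered → point at 14; [19,24] uncovered → point at 24; [26,28] uncovered → point at 28.
Points: 3, 7, 12, 14, 24, 28 (6 total).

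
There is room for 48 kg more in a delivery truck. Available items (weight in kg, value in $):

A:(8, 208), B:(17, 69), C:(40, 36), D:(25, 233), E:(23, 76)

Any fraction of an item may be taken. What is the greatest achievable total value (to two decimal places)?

501.88

Order: A (208/8=26.00) > D (233/25=9.32) > B (69/17=4.06) > E (76/23=3.30) > C (36/40=0.90)
Fill: take A (8 @ 208) → take D (25 @ 233) → take 15/17 of B → 60.88; 48/48 used.
Total value = 501.88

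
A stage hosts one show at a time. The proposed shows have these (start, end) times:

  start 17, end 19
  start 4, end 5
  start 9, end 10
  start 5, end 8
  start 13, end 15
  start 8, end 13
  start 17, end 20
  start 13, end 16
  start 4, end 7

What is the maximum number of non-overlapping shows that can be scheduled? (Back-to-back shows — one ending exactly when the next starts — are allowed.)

Greedy by earliest finish: after sorting by end time, pick each interval compatible with the last pick.
Sorted by end: (4,5)  (4,7)  (5,8)  (9,10)  (8,13)  (13,15)  (13,16)  (17,19)  (17,20)
take (4,5); take (5,8); take (9,10); skip (8,13); take (13,15); take (17,19).
Selected 5 shows.

5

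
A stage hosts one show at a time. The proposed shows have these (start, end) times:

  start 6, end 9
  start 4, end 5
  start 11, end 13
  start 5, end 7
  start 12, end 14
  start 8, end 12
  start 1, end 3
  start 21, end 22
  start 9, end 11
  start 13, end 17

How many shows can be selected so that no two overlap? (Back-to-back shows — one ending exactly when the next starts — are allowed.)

Greedy by earliest finish: after sorting by end time, pick each interval compatible with the last pick.
By end time: (1,3), (4,5), (5,7), (6,9), (9,11), (8,12), (11,13), (12,14), (13,17), (21,22).
Pick (1,3); next start ≥ 3 → (4,5); next start ≥ 5 → (5,7); next start ≥ 7 → (9,11); next start ≥ 11 → (11,13); next start ≥ 13 → (13,17); next start ≥ 17 → (21,22).
Selected 7 shows.

7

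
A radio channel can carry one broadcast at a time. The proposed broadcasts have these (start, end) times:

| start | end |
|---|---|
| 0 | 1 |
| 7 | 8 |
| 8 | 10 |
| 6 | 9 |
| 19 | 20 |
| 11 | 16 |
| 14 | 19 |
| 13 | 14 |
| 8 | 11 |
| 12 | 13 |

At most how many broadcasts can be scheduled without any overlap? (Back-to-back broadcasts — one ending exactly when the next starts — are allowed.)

7

Sort by end time and greedily take each interval whose start is ≥ the last chosen end.
By end time: (0,1), (7,8), (6,9), (8,10), (8,11), (12,13), (13,14), (11,16), (14,19), (19,20).
Pick (0,1); next start ≥ 1 → (7,8); next start ≥ 8 → (8,10); next start ≥ 10 → (12,13); next start ≥ 13 → (13,14); next start ≥ 14 → (14,19); next start ≥ 19 → (19,20).
Selected 7 broadcasts.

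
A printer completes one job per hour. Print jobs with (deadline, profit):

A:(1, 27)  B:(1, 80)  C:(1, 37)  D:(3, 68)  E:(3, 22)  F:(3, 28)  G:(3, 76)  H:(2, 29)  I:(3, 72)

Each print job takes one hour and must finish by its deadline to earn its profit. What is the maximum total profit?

Take jobs in profit order; each goes to the latest open slot no later than its deadline.
Profit order: B=80 G=76 I=72 D=68 C=37 H=29 F=28 A=27 E=22
Assign: B→slot 1, G→slot 3, I→slot 2, D skipped, C skipped, H skipped, F skipped, A skipped, E skipped.
Slots: [1:B] [2:I] [3:G]
Profit = 80 + 72 + 76 = 228

228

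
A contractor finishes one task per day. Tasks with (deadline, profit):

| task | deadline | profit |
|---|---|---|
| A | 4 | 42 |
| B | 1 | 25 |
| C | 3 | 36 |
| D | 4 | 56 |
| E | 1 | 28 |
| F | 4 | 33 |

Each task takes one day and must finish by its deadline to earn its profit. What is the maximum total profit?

167

Sort by profit descending; place each in the latest free slot ≤ its deadline.
By profit: D(d4,56), A(d4,42), C(d3,36), F(d4,33), E(d1,28), B(d1,25)
D→slot 4; A→slot 3; C→slot 2; F→slot 1; E skipped; B skipped.
Profit = 33 + 36 + 42 + 56 = 167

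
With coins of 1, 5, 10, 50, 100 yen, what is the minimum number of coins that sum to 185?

Greedy: take as many of the largest coin as possible, then repeat with the remainder.
185 − 1×100→85 − 1×50→35 − 3×10→5 − 1×5→0
Total coins = 1 + 1 + 3 + 1 = 6

6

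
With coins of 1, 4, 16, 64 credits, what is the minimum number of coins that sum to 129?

3

129 = 2×64 + 1×1
Total coins = 2 + 1 = 3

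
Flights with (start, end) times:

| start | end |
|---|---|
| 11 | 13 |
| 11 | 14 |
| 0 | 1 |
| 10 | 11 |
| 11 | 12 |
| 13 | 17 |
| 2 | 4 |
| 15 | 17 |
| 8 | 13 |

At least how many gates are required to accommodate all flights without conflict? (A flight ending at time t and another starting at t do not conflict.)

4

starts: [0, 2, 8, 10, 11, 11, 11, 13, 15]
ends:   [1, 4, 11, 12, 13, 13, 14, 17, 17]
s0→1 e1→0 s2→1 e4→0 s8→1 s10→2 e11→1 s11→2 s11→3 s11→4  — peak 4.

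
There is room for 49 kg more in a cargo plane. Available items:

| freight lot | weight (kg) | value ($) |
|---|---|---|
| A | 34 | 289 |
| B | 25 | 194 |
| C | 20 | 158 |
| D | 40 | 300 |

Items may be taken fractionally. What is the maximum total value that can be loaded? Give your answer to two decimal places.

407.50

Greedy by value/weight ratio, highest first.
Order: A (289/34=8.50) > C (158/20=7.90) > B (194/25=7.76) > D (300/40=7.50)
Fill: take A (34 @ 289) → take 15/20 of C → 118.50; 49/49 used.
Total value = 407.50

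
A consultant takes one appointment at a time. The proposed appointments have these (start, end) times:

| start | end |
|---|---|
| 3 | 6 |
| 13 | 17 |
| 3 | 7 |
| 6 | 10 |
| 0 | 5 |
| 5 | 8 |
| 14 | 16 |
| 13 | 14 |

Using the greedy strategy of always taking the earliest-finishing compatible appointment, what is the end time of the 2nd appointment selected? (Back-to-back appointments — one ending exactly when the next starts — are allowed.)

By end time: (0,5), (3,6), (3,7), (5,8), (6,10), (13,14), (14,16), (13,17).
Pick (0,5); next start ≥ 5 → (5,8); next start ≥ 8 → (13,14); next start ≥ 14 → (14,16).
Selected: (0,5) (5,8) (13,14) (14,16)

8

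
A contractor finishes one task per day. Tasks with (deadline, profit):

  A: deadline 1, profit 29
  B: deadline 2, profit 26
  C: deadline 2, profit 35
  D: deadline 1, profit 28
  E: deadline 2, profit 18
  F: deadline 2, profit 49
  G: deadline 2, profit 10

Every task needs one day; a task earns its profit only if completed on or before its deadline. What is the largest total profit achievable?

84

Take jobs in profit order; each goes to the latest open slot no later than its deadline.
By profit: F(d2,49), C(d2,35), A(d1,29), D(d1,28), B(d2,26), E(d2,18), G(d2,10)
F→slot 2; C→slot 1; A skipped; D skipped; B skipped; E skipped; G skipped.
Profit = 35 + 49 = 84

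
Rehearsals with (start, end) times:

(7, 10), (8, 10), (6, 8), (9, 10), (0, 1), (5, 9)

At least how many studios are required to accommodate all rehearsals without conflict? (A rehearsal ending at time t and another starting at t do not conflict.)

The answer is the maximum number of intervals overlapping at any instant.
starts: [0, 5, 6, 7, 8, 9]
ends:   [1, 8, 9, 10, 10, 10]
s0→1 e1→0 s5→1 s6→2 s7→3  — peak 3.

3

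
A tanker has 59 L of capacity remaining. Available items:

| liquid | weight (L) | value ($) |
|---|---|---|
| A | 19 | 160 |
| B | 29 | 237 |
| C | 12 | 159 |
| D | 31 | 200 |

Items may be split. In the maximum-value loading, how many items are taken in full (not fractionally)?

2

Order: C (159/12=13.25) > A (160/19=8.42) > B (237/29=8.17) > D (200/31=6.45)
Fill: take C (12 @ 159) → take A (19 @ 160) → take 28/29 of B → 228.83; 59/59 used.
2 item(s) taken whole; one partial (take 28/29 of B).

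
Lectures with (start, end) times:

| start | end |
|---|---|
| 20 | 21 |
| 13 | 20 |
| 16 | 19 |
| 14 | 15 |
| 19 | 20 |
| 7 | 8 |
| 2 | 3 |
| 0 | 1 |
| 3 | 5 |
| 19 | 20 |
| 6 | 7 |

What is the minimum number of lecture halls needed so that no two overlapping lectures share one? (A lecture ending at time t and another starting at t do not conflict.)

3

The answer is the maximum number of intervals overlapping at any instant.
starts: [0, 2, 3, 6, 7, 13, 14, 16, 19, 19, 20]
ends:   [1, 3, 5, 7, 8, 15, 19, 20, 20, 20, 21]
s0→1 e1→0 s2→1 e3→0 s3→1 e5→0 s6→1 e7→0 s7→1 e8→0 s13→1 s14→2 e15→1 s16→2 e19→1 s19→2 s19→3  — peak 3.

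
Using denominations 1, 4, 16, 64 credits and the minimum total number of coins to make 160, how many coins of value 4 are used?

0

160 = 2×64 + 2×16
Count of 4: 0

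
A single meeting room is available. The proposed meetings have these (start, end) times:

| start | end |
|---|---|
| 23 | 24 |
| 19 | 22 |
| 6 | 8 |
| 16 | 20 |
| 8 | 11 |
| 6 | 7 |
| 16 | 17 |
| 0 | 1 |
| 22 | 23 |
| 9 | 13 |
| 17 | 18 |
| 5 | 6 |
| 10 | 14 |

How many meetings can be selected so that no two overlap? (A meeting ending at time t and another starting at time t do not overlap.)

9

Greedy by earliest finish: after sorting by end time, pick each interval compatible with the last pick.
By end time: (0,1), (5,6), (6,7), (6,8), (8,11), (9,13), (10,14), (16,17), (17,18), (16,20), (19,22), (22,23), (23,24).
Pick (0,1); next start ≥ 1 → (5,6); next start ≥ 6 → (6,7); next start ≥ 7 → (8,11); next start ≥ 11 → (16,17); next start ≥ 17 → (17,18); next start ≥ 18 → (19,22); next start ≥ 22 → (22,23); next start ≥ 23 → (23,24).
Selected 9 meetings.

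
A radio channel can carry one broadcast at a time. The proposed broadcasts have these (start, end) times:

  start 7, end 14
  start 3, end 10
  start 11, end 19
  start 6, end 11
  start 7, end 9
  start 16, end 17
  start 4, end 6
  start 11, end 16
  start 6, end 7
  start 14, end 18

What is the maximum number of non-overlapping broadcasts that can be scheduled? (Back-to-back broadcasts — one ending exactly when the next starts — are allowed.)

Sort by end time and greedily take each interval whose start is ≥ the last chosen end.
Sorted by end: (4,6)  (6,7)  (7,9)  (3,10)  (6,11)  (7,14)  (11,16)  (16,17)  (14,18)  (11,19)
take (4,6); take (6,7); take (7,9); skip (3,10); skip (6,11); take (11,16); take (16,17); skip (11,19).
Selected 5 broadcasts.

5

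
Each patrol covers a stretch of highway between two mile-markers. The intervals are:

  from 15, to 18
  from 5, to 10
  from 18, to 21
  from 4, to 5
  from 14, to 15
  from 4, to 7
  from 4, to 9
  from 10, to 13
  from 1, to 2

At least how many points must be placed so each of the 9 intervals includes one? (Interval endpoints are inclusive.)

Sorted: [1,2] [4,5] [4,7] [4,9] [5,10] [10,13] [14,15] [15,18] [18,21]
{[1,2]} hit by 2; {[4,5],[4,7],[4,9],[5,10]} hit by 5; {[10,13]} hit by 13; {[14,15],[15,18]} hit by 15; {[18,21]} hit by 21.
Points: 2, 5, 13, 15, 21 (5 total).

5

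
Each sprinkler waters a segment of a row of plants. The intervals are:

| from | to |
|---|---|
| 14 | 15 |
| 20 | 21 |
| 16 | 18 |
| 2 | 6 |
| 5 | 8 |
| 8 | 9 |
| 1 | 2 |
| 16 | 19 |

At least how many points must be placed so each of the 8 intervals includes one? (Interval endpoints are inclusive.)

5

Process intervals by earliest right end; each time one isn't hit yet, stab at its right endpoint.
Sorted: [1,2] [2,6] [5,8] [8,9] [14,15] [16,18] [16,19] [20,21]
{[1,2],[2,6]} hit by 2; {[5,8],[8,9]} hit by 8; {[14,15]} hit by 15; {[16,18],[16,19]} hit by 18; {[20,21]} hit by 21.
Points: 2, 8, 15, 18, 21 (5 total).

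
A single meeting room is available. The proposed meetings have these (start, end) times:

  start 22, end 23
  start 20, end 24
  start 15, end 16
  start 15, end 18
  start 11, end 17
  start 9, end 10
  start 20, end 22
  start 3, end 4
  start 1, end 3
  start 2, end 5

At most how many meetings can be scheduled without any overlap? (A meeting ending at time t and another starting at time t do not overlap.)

By end time: (1,3), (3,4), (2,5), (9,10), (15,16), (11,17), (15,18), (20,22), (22,23), (20,24).
Pick (1,3); next start ≥ 3 → (3,4); next start ≥ 4 → (9,10); next start ≥ 10 → (15,16); next start ≥ 16 → (20,22); next start ≥ 22 → (22,23).
Selected 6 meetings.

6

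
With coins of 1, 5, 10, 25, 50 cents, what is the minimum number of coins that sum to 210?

5

210 = 4×50 + 1×10
Total coins = 4 + 1 = 5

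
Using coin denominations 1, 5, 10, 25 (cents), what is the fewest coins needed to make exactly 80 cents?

Greedy: take as many of the largest coin as possible, then repeat with the remainder.
80 = 3×25 + 1×5
Total coins = 3 + 1 = 4

4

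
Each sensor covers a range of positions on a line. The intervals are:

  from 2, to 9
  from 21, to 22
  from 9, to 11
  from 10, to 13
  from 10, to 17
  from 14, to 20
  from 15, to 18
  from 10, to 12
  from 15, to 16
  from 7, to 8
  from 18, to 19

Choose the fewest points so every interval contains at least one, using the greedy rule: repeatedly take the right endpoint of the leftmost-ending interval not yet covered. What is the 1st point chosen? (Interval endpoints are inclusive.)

8

Sorted: [7,8] [2,9] [9,11] [10,12] [10,13] [15,16] [10,17] [15,18] [18,19] [14,20] [21,22]
{[7,8],[2,9]} hit by 8; {[9,11],[10,12],[10,13]} hit by 11; {[15,16],[10,17],[15,18]} hit by 16; {[18,19],[14,20]} hit by 19; {[21,22]} hit by 22.
Points: 8, 11, 16, 19, 22 (5 total).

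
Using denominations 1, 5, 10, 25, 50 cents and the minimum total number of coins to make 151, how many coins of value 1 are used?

151 = 3×50 + 1×1
Count of 1: 1

1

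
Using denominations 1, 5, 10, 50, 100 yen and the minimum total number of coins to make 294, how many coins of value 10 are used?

Greedy: take as many of the largest coin as possible, then repeat with the remainder.
294 − 2×100→94 − 1×50→44 − 4×10→4 − 4×1→0
Count of 10: 4

4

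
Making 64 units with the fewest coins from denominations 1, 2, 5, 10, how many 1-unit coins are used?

0

Use the largest denomination that fits, subtract, and repeat.
64 − 6×10→4 − 2×2→0
Count of 1: 0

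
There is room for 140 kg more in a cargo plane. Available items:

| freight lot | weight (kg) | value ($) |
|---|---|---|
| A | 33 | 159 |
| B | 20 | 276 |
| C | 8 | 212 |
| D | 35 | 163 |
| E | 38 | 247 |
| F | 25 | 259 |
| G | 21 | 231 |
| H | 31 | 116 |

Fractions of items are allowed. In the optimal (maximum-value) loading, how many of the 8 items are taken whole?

5

Greedy by value/weight ratio, highest first.
Ratios (sorted): C 26.50, B 13.80, G 11.00, F 10.36, E 6.50, A 4.82, D 4.66, H 3.74
take C (8 @ 212); take B (20 @ 276); take G (21 @ 231); take F (25 @ 259); take E (38 @ 247); take 28/33 of A → 134.91. Capacity used 140/140.
5 item(s) taken whole; one partial (take 28/33 of A).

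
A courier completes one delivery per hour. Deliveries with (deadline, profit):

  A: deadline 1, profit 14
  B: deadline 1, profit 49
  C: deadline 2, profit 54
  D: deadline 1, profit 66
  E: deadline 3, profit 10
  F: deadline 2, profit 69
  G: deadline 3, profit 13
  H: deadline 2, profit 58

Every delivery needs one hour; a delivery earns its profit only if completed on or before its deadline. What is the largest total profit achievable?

148

Profit order: F=69 D=66 H=58 C=54 B=49 A=14 G=13 E=10
Assign: F→slot 2, D→slot 1, H skipped, C skipped, B skipped, A skipped, G→slot 3, E skipped.
Slots: [1:D] [2:F] [3:G]
Profit = 66 + 69 + 13 = 148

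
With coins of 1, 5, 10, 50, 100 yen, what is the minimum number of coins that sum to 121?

121 − 1×100→21 − 2×10→1 − 1×1→0
Total coins = 1 + 2 + 1 = 4

4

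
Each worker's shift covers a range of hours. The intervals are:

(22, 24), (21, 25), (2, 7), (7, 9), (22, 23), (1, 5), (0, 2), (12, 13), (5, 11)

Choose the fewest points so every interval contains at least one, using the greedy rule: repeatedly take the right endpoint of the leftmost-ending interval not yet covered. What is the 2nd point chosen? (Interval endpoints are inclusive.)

Sort by right endpoint; whenever an interval is uncovered, place a point at its right end.
Sorted: [0,2] [1,5] [2,7] [7,9] [5,11] [12,13] [22,23] [22,24] [21,25]
{[0,2],[1,5],[2,7]} hit by 2; {[7,9],[5,11]} hit by 9; {[12,13]} hit by 13; {[22,23],[22,24],[21,25]} hit by 23.
Points: 2, 9, 13, 23 (4 total).

9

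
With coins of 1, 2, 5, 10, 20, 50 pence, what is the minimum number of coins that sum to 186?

Use the largest denomination that fits, subtract, and repeat.
186 − 3×50→36 − 1×20→16 − 1×10→6 − 1×5→1 − 1×1→0
Total coins = 3 + 1 + 1 + 1 + 1 = 7

7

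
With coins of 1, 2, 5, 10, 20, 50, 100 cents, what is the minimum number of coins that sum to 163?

163 − 1×100→63 − 1×50→13 − 1×10→3 − 1×2→1 − 1×1→0
Total coins = 1 + 1 + 1 + 1 + 1 = 5

5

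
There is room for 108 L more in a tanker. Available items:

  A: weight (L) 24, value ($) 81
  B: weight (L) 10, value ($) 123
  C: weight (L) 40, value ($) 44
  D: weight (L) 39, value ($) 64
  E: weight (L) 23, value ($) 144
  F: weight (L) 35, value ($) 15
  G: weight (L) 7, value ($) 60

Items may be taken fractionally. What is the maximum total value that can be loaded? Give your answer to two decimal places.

Sort by value per unit weight and fill in that order.
Ratios (sorted): B 12.30, G 8.57, E 6.26, A 3.38, D 1.64, C 1.10, F 0.43
take B (10 @ 123); take G (7 @ 60); take E (23 @ 144); take A (24 @ 81); take D (39 @ 64); take 5/40 of C → 5.50. Capacity used 108/108.
Total value = 477.50

477.50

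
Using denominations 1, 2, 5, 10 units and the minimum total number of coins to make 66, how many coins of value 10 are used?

6

66 = 6×10 + 1×5 + 1×1
Count of 10: 6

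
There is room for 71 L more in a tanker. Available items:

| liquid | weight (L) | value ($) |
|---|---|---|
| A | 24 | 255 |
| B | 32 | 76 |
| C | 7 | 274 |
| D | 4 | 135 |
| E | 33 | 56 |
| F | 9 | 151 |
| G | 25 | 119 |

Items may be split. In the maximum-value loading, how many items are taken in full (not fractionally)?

Ratios (sorted): C 39.14, D 33.75, F 16.78, A 10.62, G 4.76, B 2.38, E 1.70
take C (7 @ 274); take D (4 @ 135); take F (9 @ 151); take A (24 @ 255); take G (25 @ 119); take 2/32 of B → 4.75. Capacity used 71/71.
5 item(s) taken whole; one partial (take 2/32 of B).

5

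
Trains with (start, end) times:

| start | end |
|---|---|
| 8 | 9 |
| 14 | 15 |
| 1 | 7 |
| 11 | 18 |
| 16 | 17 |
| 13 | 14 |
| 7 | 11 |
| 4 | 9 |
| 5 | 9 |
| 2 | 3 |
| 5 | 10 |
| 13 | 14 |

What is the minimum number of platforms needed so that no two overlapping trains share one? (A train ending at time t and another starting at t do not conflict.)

The answer is the maximum number of intervals overlapping at any instant.
starts: [1, 2, 4, 5, 5, 7, 8, 11, 13, 13, 14, 16]
ends:   [3, 7, 9, 9, 9, 10, 11, 14, 14, 15, 17, 18]
s1→1 s2→2 e3→1 s4→2 s5→3 s5→4 e7→3 s7→4 s8→5  — peak 5.

5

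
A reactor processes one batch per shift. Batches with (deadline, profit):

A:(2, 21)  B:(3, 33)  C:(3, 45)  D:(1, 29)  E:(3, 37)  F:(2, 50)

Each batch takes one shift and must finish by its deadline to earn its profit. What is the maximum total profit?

Take jobs in profit order; each goes to the latest open slot no later than its deadline.
By profit: F(d2,50), C(d3,45), E(d3,37), B(d3,33), D(d1,29), A(d2,21)
F→slot 2; C→slot 3; E→slot 1; B skipped; D skipped; A skipped.
Profit = 37 + 50 + 45 = 132

132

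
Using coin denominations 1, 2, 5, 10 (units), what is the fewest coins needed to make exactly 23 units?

4

Use the largest denomination that fits, subtract, and repeat.
23 − 2×10→3 − 1×2→1 − 1×1→0
Total coins = 2 + 1 + 1 = 4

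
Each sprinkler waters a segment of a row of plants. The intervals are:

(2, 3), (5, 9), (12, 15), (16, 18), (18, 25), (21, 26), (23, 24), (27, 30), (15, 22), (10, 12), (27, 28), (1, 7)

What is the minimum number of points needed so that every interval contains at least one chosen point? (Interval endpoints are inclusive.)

Process intervals by earliest right end; each time one isn't hit yet, stab at its right endpoint.
Sorted: [2,3] [1,7] [5,9] [10,12] [12,15] [16,18] [15,22] [23,24] [18,25] [21,26] [27,28] [27,30]
{[2,3],[1,7]} hit by 3; {[5,9]} hit by 9; {[10,12],[12,15]} hit by 12; {[16,18],[15,22]} hit by 18; {[23,24],[18,25],[21,26]} hit by 24; {[27,28],[27,30]} hit by 28.
Points: 3, 9, 12, 18, 24, 28 (6 total).

6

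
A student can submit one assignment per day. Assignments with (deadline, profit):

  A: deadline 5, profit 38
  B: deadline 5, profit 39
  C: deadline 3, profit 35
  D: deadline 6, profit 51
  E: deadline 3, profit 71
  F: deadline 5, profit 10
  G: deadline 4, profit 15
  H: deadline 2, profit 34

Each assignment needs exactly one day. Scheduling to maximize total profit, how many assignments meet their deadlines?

Take jobs in profit order; each goes to the latest open slot no later than its deadline.
Profit order: E=71 D=51 B=39 A=38 C=35 H=34 G=15 F=10
Assign: E→slot 3, D→slot 6, B→slot 5, A→slot 4, C→slot 2, H→slot 1, G skipped, F skipped.
Slots: [1:H] [2:C] [3:E] [4:A] [5:B] [6:D]
6 of 8 scheduled.

6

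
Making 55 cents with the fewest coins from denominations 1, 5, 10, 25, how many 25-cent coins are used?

2

Use the largest denomination that fits, subtract, and repeat.
55 − 2×25→5 − 1×5→0
Count of 25: 2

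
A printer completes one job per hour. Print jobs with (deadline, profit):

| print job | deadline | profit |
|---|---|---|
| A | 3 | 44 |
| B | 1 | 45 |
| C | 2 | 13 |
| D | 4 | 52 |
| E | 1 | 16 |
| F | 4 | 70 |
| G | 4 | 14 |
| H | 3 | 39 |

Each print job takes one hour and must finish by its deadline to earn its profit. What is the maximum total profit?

211

Profit order: F=70 D=52 B=45 A=44 H=39 E=16 G=14 C=13
Assign: F→slot 4, D→slot 3, B→slot 1, A→slot 2, H skipped, E skipped, G skipped, C skipped.
Slots: [1:B] [2:A] [3:D] [4:F]
Profit = 45 + 44 + 52 + 70 = 211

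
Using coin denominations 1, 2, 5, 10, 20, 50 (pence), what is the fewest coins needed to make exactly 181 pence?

Greedy: take as many of the largest coin as possible, then repeat with the remainder.
181 = 3×50 + 1×20 + 1×10 + 1×1
Total coins = 3 + 1 + 1 + 1 = 6

6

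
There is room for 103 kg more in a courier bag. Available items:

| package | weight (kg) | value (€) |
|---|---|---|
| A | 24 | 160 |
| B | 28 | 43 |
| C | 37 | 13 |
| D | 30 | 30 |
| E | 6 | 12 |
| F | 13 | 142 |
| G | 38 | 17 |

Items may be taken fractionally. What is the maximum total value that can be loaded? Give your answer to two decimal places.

387.89

Sort by value per unit weight and fill in that order.
Ratios (sorted): F 10.92, A 6.67, E 2.00, B 1.54, D 1.00, G 0.45, C 0.35
take F (13 @ 142); take A (24 @ 160); take E (6 @ 12); take B (28 @ 43); take D (30 @ 30); take 2/38 of G → 0.89. Capacity used 103/103.
Total value = 387.89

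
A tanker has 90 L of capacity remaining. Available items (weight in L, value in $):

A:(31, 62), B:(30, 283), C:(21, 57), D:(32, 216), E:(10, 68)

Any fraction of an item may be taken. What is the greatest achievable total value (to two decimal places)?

615.86

Ratios (sorted): B 9.43, E 6.80, D 6.75, C 2.71, A 2.00
take B (30 @ 283); take E (10 @ 68); take D (32 @ 216); take 18/21 of C → 48.86. Capacity used 90/90.
Total value = 615.86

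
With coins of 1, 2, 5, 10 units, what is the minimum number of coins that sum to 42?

Greedy: take as many of the largest coin as possible, then repeat with the remainder.
42 = 4×10 + 1×2
Total coins = 4 + 1 = 5

5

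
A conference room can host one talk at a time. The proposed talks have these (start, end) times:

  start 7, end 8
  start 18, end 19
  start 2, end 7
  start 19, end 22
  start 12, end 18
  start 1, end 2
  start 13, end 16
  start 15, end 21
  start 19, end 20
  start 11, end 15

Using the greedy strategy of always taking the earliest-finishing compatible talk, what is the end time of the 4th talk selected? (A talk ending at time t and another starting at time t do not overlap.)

15

Order by finish time; keep every interval that doesn't clash with the previous kept one.
Sorted by end: (1,2)  (2,7)  (7,8)  (11,15)  (13,16)  (12,18)  (18,19)  (19,20)  (15,21)  (19,22)
take (1,2); take (2,7); take (7,8); take (11,15); skip (12,18); take (18,19); take (19,20); skip (15,21).
Selected: (1,2) (2,7) (7,8) (11,15) (18,19) (19,20)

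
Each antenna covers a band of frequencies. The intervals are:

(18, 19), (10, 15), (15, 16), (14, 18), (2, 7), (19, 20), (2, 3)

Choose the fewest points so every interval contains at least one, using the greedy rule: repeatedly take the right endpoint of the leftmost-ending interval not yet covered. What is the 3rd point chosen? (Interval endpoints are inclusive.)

Sorted: [2,3] [2,7] [10,15] [15,16] [14,18] [18,19] [19,20]
{[2,3],[2,7]} hit by 3; {[10,15],[15,16],[14,18]} hit by 15; {[18,19],[19,20]} hit by 19.
Points: 3, 15, 19 (3 total).

19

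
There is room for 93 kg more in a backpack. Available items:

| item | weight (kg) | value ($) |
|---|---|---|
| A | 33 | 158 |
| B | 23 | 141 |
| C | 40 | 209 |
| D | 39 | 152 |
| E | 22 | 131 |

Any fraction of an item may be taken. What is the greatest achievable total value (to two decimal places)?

519.30

Greedy by value/weight ratio, highest first.
Ratios (sorted): B 6.13, E 5.95, C 5.22, A 4.79, D 3.90
take B (23 @ 141); take E (22 @ 131); take C (40 @ 209); take 8/33 of A → 38.30. Capacity used 93/93.
Total value = 519.30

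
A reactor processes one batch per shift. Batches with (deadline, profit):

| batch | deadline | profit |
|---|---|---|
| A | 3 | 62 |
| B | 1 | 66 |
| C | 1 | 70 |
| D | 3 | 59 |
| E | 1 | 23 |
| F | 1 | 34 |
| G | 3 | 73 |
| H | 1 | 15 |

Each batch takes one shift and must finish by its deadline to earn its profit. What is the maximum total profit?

Sort by profit descending; place each in the latest free slot ≤ its deadline.
Profit order: G=73 C=70 B=66 A=62 D=59 F=34 E=23 H=15
Assign: G→slot 3, C→slot 1, B skipped, A→slot 2, D skipped, F skipped, E skipped, H skipped.
Slots: [1:C] [2:A] [3:G]
Profit = 70 + 62 + 73 = 205

205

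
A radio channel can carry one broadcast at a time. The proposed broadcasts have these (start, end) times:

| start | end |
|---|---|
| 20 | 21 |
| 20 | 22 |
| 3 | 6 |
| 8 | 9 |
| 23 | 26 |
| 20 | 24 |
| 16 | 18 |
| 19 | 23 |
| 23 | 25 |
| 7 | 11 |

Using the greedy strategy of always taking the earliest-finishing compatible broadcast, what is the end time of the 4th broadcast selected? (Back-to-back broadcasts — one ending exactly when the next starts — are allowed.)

21

By end time: (3,6), (8,9), (7,11), (16,18), (20,21), (20,22), (19,23), (20,24), (23,25), (23,26).
Pick (3,6); next start ≥ 6 → (8,9); next start ≥ 9 → (16,18); next start ≥ 18 → (20,21); next start ≥ 21 → (23,25).
Selected: (3,6) (8,9) (16,18) (20,21) (23,25)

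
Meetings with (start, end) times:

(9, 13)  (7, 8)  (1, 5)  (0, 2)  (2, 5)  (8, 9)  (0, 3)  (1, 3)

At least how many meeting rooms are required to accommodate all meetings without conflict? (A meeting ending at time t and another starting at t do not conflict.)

4

starts: [0, 0, 1, 1, 2, 7, 8, 9]
ends:   [2, 3, 3, 5, 5, 8, 9, 13]
s0→1 s0→2 s1→3 s1→4  — peak 4.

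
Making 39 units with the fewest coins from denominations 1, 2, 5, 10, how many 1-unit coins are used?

0

Greedy: take as many of the largest coin as possible, then repeat with the remainder.
39 = 3×10 + 1×5 + 2×2
Count of 1: 0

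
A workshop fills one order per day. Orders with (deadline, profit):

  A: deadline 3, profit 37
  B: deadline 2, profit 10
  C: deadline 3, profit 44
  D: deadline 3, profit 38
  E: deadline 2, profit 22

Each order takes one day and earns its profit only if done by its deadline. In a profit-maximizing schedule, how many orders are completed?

By profit: C(d3,44), D(d3,38), A(d3,37), E(d2,22), B(d2,10)
C→slot 3; D→slot 2; A→slot 1; E skipped; B skipped.
3 of 5 scheduled.

3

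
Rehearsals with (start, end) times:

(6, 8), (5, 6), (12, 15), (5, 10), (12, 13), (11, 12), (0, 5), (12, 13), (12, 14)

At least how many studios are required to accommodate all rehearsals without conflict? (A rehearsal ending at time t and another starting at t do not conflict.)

4

starts: [0, 5, 5, 6, 11, 12, 12, 12, 12]
ends:   [5, 6, 8, 10, 12, 13, 13, 14, 15]
s0→1 e5→0 s5→1 s5→2 e6→1 s6→2 e8→1 e10→0 s11→1 e12→0 s12→1 s12→2 s12→3 s12→4  — peak 4.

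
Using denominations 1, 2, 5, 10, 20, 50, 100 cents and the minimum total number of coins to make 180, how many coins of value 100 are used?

1

Greedy: take as many of the largest coin as possible, then repeat with the remainder.
180 = 1×100 + 1×50 + 1×20 + 1×10
Count of 100: 1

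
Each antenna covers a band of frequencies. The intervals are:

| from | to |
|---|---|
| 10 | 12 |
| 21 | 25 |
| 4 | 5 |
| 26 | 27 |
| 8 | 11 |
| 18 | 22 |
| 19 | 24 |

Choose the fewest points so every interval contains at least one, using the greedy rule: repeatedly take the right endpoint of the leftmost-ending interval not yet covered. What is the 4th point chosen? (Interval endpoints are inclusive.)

Sorted: [4,5] [8,11] [10,12] [18,22] [19,24] [21,25] [26,27]
{[4,5]} hit by 5; {[8,11],[10,12]} hit by 11; {[18,22],[19,24],[21,25]} hit by 22; {[26,27]} hit by 27.
Points: 5, 11, 22, 27 (4 total).

27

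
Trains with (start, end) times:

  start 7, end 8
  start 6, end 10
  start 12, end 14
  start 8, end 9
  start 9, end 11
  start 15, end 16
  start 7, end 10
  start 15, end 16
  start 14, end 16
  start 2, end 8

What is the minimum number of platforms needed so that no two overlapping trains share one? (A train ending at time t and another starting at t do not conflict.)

Count concurrent intervals with a sweep; the peak is the room count.
starts: [2, 6, 7, 7, 8, 9, 12, 14, 15, 15]
ends:   [8, 8, 9, 10, 10, 11, 14, 16, 16, 16]
s2→1 s6→2 s7→3 s7→4  — peak 4.

4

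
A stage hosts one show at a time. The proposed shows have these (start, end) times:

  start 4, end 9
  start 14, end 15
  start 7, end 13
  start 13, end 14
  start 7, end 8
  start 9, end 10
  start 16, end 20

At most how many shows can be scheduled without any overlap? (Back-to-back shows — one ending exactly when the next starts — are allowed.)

5

By end time: (7,8), (4,9), (9,10), (7,13), (13,14), (14,15), (16,20).
Pick (7,8); next start ≥ 8 → (9,10); next start ≥ 10 → (13,14); next start ≥ 14 → (14,15); next start ≥ 15 → (16,20).
Selected 5 shows.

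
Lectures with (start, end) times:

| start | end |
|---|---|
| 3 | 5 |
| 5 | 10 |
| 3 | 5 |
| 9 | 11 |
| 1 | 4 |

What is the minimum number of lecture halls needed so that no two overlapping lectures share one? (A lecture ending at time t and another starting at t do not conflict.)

3

Count concurrent intervals with a sweep; the peak is the room count.
Events (time:±→running): 1:+→1 3:+→2 3:+→3 … peak 3.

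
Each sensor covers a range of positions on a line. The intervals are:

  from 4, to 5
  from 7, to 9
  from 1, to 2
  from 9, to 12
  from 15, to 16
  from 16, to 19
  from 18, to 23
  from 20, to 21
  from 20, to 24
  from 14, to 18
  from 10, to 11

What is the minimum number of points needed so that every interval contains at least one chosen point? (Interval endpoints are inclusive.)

6

Sort by right endpoint; whenever an interval is uncovered, place a point at its right end.
By right end: [1,2]  [4,5]  [7,9]  [10,11]  [9,12]  [15,16]  [14,18]  [16,19]  [20,21]  [18,23]  [20,24]
[1,2] uncovered → point at 2; [4,5] uncovered → point at 5; [7,9] uncovered → point at 9; [10,11] uncovered → point at 11; [15,16] uncovered → point at 16; [20,21] uncovered → point at 21.
Points: 2, 5, 9, 11, 16, 21 (6 total).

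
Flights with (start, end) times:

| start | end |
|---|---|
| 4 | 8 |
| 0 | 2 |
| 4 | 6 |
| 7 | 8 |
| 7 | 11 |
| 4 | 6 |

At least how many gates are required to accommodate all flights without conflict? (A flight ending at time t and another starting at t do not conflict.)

Count concurrent intervals with a sweep; the peak is the room count.
Events (time:±→running): 0:+→1 2:-→0 4:+→1 4:+→2 4:+→3 … peak 3.

3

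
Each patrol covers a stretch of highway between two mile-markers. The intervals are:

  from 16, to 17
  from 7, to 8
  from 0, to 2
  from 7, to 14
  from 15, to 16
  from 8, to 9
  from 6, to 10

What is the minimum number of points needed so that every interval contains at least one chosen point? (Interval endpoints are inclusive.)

Sort by right endpoint; whenever an interval is uncovered, place a point at its right end.
Sorted: [0,2] [7,8] [8,9] [6,10] [7,14] [15,16] [16,17]
{[0,2]} hit by 2; {[7,8],[8,9],[6,10],[7,14]} hit by 8; {[15,16],[16,17]} hit by 16.
Points: 2, 8, 16 (3 total).

3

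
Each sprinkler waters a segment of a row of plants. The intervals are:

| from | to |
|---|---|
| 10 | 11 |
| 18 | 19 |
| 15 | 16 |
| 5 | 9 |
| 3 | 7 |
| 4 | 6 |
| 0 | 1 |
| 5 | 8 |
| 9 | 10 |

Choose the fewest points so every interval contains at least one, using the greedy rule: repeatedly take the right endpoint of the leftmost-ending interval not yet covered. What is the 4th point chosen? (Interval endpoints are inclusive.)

Process intervals by earliest right end; each time one isn't hit yet, stab at its right endpoint.
By right end: [0,1]  [4,6]  [3,7]  [5,8]  [5,9]  [9,10]  [10,11]  [15,16]  [18,19]
[0,1] uncovered → point at 1; [4,6] uncovered → point at 6; [9,10] uncovered → point at 10; [15,16] uncovered → point at 16; [18,19] uncovered → point at 19.
Points: 1, 6, 10, 16, 19 (5 total).

16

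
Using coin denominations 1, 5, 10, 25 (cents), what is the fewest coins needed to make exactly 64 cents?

7

Greedy: take as many of the largest coin as possible, then repeat with the remainder.
64 − 2×25→14 − 1×10→4 − 4×1→0
Total coins = 2 + 1 + 4 = 7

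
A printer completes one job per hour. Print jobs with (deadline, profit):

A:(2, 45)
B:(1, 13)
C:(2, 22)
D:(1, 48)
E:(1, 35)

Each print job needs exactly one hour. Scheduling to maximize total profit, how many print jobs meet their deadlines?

2

Take jobs in profit order; each goes to the latest open slot no later than its deadline.
By profit: D(d1,48), A(d2,45), E(d1,35), C(d2,22), B(d1,13)
D→slot 1; A→slot 2; E skipped; C skipped; B skipped.
2 of 5 scheduled.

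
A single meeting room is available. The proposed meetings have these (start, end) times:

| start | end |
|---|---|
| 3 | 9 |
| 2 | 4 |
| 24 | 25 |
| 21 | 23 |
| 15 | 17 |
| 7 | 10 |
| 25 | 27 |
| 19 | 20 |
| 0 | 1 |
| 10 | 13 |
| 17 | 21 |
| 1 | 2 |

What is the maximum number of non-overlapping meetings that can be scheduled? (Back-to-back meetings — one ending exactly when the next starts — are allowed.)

By end time: (0,1), (1,2), (2,4), (3,9), (7,10), (10,13), (15,17), (19,20), (17,21), (21,23), (24,25), (25,27).
Pick (0,1); next start ≥ 1 → (1,2); next start ≥ 2 → (2,4); next start ≥ 4 → (7,10); next start ≥ 10 → (10,13); next start ≥ 13 → (15,17); next start ≥ 17 → (19,20); next start ≥ 20 → (21,23); next start ≥ 23 → (24,25); next start ≥ 25 → (25,27).
Selected 10 meetings.

10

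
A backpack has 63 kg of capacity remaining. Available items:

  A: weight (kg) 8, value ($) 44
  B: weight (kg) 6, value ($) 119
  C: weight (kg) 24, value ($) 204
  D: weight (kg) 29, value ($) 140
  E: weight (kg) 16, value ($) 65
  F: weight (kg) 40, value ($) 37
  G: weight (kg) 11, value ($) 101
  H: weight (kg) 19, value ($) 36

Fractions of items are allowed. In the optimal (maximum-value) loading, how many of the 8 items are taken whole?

4

Ratios (sorted): B 19.83, G 9.18, C 8.50, A 5.50, D 4.83, E 4.06, H 1.89, F 0.93
take B (6 @ 119); take G (11 @ 101); take C (24 @ 204); take A (8 @ 44); take 14/29 of D → 67.59. Capacity used 63/63.
4 item(s) taken whole; one partial (take 14/29 of D).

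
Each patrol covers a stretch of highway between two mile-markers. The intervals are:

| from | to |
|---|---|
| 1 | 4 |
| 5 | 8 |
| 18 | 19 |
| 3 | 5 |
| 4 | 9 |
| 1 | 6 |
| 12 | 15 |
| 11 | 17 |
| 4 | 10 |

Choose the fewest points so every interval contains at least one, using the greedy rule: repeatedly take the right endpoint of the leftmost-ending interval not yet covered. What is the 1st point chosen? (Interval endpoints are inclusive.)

4

Sort by right endpoint; whenever an interval is uncovered, place a point at its right end.
By right end: [1,4]  [3,5]  [1,6]  [5,8]  [4,9]  [4,10]  [12,15]  [11,17]  [18,19]
[1,4] uncovered → point at 4; [5,8] uncovered → point at 8; [12,15] uncovered → point at 15; [18,19] uncovered → point at 19.
Points: 4, 8, 15, 19 (4 total).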